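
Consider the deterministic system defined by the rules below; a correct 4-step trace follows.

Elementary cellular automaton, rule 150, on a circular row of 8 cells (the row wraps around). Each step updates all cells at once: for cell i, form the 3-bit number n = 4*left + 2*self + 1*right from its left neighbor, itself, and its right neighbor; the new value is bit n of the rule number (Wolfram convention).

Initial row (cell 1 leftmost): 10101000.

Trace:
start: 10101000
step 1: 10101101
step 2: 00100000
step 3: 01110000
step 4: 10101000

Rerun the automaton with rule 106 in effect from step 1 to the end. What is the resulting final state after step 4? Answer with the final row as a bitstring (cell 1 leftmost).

(re-executing steps 1..4 under rule 106; state before step 1: 10101000)
step 1: 01010001
step 2: 10100010
step 3: 01000101
step 4: 10001010

10001010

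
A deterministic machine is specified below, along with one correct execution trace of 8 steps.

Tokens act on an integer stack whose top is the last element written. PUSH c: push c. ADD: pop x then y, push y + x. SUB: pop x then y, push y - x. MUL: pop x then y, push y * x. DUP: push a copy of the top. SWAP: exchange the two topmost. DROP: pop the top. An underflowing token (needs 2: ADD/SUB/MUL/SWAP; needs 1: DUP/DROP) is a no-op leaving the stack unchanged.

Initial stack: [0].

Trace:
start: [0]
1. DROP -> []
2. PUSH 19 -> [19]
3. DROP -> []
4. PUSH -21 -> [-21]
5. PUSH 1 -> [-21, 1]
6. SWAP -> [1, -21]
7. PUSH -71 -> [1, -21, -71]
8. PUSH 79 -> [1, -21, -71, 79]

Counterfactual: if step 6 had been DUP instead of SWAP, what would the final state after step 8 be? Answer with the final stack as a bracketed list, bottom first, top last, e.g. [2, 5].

(re-executing from step 6 with the substitution; state before step 6: [-21, 1])
6. DUP -> [-21, 1, 1]
7. PUSH -71 -> [-21, 1, 1, -71]
8. PUSH 79 -> [-21, 1, 1, -71, 79]

[-21, 1, 1, -71, 79]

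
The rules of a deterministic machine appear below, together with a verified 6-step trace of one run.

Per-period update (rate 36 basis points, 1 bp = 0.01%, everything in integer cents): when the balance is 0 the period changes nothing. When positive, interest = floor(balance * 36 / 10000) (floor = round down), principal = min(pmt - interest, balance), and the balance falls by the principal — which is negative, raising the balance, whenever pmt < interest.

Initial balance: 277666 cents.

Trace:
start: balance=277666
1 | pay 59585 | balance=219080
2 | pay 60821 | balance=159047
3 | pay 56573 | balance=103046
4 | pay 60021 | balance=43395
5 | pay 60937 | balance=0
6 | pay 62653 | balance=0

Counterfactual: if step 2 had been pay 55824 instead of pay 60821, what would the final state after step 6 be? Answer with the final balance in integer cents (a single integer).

(re-executing from step 2 with the substitution; state before step 2: balance=219080)
2 | pay 55824 | balance=164044
3 | pay 56573 | balance=108061
4 | pay 60021 | balance=48429
5 | pay 60937 | balance=0
6 | pay 62653 | balance=0

0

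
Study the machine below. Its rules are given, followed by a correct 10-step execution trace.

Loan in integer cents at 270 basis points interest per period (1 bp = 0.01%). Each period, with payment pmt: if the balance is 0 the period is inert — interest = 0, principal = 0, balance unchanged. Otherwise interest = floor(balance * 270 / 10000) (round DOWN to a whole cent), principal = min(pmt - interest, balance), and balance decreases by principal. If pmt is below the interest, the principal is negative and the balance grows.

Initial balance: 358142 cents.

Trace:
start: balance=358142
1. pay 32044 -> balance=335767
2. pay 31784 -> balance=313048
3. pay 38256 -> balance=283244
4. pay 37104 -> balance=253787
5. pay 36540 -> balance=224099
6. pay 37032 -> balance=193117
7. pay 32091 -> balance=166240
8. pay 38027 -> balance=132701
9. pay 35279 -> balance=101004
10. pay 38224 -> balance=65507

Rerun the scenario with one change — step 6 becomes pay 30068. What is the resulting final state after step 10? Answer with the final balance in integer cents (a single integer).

(re-executing from step 6 with the substitution; state before step 6: balance=224099)
6. pay 30068 -> balance=200081
7. pay 32091 -> balance=173392
8. pay 38027 -> balance=140046
9. pay 35279 -> balance=108548
10. pay 38224 -> balance=73254

73254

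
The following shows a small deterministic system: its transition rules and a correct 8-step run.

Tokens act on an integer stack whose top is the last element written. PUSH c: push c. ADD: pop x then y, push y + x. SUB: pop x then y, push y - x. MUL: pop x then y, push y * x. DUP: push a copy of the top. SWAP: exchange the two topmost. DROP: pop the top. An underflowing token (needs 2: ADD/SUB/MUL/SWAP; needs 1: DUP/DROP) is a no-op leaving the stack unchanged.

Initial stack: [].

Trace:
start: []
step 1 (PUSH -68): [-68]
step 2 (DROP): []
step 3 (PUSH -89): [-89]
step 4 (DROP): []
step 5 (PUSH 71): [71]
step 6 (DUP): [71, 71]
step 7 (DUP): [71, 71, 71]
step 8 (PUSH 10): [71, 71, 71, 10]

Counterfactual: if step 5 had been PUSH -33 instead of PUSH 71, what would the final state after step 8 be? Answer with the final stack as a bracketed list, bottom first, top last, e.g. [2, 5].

(re-executing from step 5 with the substitution; state before step 5: [])
step 5 (PUSH -33): [-33]
step 6 (DUP): [-33, -33]
step 7 (DUP): [-33, -33, -33]
step 8 (PUSH 10): [-33, -33, -33, 10]

[-33, -33, -33, 10]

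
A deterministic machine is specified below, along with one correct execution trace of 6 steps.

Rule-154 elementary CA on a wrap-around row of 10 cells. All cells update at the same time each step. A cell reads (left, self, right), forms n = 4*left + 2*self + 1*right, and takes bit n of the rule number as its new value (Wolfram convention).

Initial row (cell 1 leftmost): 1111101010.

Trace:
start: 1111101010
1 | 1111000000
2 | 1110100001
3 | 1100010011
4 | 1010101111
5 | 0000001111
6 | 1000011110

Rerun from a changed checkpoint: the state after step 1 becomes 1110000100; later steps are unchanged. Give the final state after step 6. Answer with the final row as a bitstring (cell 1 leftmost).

state after step 1 := 1110000100
2 | 1101001011
3 | 1000110011
4 | 0101101111
5 | 0001001110
6 | 0010111101

0010111101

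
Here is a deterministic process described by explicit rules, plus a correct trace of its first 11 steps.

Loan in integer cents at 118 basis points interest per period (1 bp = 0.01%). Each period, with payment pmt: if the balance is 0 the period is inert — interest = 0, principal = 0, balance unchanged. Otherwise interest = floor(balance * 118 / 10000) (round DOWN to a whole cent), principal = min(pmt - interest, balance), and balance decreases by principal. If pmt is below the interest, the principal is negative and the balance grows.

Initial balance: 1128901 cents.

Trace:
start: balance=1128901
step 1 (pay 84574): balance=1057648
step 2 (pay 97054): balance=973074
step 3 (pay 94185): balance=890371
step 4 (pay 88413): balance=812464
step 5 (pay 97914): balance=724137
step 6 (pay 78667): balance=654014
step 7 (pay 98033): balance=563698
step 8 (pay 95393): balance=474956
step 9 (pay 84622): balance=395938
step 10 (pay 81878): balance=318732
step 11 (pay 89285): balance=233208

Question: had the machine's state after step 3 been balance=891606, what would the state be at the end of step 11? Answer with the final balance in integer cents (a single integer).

234561

state after step 3 := balance=891606
step 4 (pay 88413): balance=813713
step 5 (pay 97914): balance=725400
step 6 (pay 78667): balance=655292
step 7 (pay 98033): balance=564991
step 8 (pay 95393): balance=476264
step 9 (pay 84622): balance=397261
step 10 (pay 81878): balance=320070
step 11 (pay 89285): balance=234561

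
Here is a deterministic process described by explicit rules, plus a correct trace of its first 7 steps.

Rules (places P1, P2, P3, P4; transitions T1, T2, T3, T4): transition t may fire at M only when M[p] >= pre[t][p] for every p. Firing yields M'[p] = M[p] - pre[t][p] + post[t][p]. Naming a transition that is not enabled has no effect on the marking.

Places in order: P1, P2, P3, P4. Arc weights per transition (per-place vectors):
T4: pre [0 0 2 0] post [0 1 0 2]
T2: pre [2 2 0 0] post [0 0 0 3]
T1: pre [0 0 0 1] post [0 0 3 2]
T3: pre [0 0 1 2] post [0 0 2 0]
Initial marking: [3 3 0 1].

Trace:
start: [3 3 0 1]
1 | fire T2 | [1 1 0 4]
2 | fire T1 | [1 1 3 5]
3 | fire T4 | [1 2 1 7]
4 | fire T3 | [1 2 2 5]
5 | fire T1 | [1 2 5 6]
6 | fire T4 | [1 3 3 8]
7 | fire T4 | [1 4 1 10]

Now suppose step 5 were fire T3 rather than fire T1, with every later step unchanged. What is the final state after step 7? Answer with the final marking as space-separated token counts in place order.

1 3 1 5

(re-executing from step 5 with the substitution; state before step 5: [1 2 2 5])
5 | fire T3 | [1 2 3 3]
6 | fire T4 | [1 3 1 5]
7 | fire T4 | [1 3 1 5]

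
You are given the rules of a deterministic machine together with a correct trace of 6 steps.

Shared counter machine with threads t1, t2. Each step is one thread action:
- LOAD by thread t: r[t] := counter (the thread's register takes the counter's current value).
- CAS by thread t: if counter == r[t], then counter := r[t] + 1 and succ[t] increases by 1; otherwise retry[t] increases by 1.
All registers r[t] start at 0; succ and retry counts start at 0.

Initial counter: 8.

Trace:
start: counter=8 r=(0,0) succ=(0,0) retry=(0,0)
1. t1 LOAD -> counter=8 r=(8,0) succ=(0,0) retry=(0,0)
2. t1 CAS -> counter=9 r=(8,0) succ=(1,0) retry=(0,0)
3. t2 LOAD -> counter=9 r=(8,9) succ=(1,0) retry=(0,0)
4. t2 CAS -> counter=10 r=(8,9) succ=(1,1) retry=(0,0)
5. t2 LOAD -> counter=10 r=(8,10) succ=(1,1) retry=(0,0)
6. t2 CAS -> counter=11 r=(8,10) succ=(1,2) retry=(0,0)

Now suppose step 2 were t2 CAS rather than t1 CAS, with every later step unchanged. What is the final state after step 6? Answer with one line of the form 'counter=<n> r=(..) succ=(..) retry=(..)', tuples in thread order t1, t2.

counter=10 r=(8,9) succ=(0,2) retry=(0,1)

(re-executing from step 2 with the substitution; state before step 2: counter=8 r=(8,0) succ=(0,0) retry=(0,0))
2. t2 CAS -> counter=8 r=(8,0) succ=(0,0) retry=(0,1)
3. t2 LOAD -> counter=8 r=(8,8) succ=(0,0) retry=(0,1)
4. t2 CAS -> counter=9 r=(8,8) succ=(0,1) retry=(0,1)
5. t2 LOAD -> counter=9 r=(8,9) succ=(0,1) retry=(0,1)
6. t2 CAS -> counter=10 r=(8,9) succ=(0,2) retry=(0,1)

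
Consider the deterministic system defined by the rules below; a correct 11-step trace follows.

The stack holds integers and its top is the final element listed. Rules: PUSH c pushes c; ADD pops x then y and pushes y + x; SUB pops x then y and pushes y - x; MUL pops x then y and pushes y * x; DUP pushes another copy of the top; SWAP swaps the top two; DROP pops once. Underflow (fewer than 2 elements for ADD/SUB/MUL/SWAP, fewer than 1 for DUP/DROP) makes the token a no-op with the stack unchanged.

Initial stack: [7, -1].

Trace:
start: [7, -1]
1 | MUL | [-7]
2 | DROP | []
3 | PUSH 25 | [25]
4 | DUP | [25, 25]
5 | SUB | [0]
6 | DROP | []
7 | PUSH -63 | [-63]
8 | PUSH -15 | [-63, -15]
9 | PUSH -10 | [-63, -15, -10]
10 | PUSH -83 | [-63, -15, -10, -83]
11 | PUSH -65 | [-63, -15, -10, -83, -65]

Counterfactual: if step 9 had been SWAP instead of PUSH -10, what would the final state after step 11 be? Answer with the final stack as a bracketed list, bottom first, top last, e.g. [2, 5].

[-15, -63, -83, -65]

(re-executing from step 9 with the substitution; state before step 9: [-63, -15])
9 | SWAP | [-15, -63]
10 | PUSH -83 | [-15, -63, -83]
11 | PUSH -65 | [-15, -63, -83, -65]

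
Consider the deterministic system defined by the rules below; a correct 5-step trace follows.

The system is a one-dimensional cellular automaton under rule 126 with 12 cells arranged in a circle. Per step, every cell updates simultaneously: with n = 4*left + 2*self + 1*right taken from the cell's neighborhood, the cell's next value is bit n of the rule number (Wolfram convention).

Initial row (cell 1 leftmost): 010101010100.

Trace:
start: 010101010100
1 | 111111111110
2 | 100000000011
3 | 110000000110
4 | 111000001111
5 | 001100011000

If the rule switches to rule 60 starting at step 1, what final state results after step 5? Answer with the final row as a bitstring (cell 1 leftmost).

100110000001

(re-executing steps 1..5 under rule 60; state before step 1: 010101010100)
1 | 011111111110
2 | 010000000001
3 | 111000000001
4 | 000100000001
5 | 100110000001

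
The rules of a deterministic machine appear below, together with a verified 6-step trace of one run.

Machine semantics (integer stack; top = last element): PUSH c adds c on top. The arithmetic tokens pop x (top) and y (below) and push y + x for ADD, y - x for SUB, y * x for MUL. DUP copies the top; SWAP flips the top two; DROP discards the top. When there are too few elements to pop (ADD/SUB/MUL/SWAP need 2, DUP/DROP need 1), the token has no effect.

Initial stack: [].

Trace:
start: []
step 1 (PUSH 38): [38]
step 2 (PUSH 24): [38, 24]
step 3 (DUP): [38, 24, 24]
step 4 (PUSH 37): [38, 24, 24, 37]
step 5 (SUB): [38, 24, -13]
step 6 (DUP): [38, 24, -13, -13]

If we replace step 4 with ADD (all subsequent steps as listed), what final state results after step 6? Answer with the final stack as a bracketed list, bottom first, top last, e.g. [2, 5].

[-10, -10]

(re-executing from step 4 with the substitution; state before step 4: [38, 24, 24])
step 4 (ADD): [38, 48]
step 5 (SUB): [-10]
step 6 (DUP): [-10, -10]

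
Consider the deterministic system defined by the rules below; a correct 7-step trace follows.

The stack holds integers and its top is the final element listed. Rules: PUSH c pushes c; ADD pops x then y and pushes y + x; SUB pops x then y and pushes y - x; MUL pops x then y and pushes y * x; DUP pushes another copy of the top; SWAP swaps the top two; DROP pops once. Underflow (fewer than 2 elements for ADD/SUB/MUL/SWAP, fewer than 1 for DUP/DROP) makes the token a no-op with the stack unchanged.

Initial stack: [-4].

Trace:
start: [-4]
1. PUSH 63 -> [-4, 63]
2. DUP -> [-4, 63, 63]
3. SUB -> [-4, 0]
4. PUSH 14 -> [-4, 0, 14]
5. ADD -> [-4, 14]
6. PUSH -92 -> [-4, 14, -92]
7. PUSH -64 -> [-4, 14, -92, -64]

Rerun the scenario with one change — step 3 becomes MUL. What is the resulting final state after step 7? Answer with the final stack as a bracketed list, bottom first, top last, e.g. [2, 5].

[-4, 3983, -92, -64]

(re-executing from step 3 with the substitution; state before step 3: [-4, 63, 63])
3. MUL -> [-4, 3969]
4. PUSH 14 -> [-4, 3969, 14]
5. ADD -> [-4, 3983]
6. PUSH -92 -> [-4, 3983, -92]
7. PUSH -64 -> [-4, 3983, -92, -64]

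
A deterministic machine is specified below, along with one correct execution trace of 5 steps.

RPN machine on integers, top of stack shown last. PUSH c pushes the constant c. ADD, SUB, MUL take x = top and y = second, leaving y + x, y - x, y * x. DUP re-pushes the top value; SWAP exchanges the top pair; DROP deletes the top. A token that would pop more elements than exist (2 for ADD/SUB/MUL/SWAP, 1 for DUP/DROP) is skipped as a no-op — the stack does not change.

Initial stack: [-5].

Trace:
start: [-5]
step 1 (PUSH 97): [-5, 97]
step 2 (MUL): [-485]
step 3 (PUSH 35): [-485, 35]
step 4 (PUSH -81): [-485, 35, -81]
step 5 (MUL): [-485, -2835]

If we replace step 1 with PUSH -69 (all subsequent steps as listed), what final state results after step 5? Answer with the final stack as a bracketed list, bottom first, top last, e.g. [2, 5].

[345, -2835]

(re-executing from step 1 with the substitution; state before step 1: [-5])
step 1 (PUSH -69): [-5, -69]
step 2 (MUL): [345]
step 3 (PUSH 35): [345, 35]
step 4 (PUSH -81): [345, 35, -81]
step 5 (MUL): [345, -2835]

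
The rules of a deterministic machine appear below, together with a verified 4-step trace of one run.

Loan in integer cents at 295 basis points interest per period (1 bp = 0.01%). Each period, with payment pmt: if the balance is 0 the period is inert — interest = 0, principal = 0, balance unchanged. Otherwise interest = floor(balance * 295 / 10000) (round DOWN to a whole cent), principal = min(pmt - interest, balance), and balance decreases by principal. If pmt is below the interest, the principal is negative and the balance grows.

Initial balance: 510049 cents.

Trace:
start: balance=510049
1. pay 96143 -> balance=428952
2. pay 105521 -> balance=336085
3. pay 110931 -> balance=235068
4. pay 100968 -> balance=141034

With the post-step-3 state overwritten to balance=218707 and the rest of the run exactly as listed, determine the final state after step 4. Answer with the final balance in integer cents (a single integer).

state after step 3 := balance=218707
4. pay 100968 -> balance=124190

124190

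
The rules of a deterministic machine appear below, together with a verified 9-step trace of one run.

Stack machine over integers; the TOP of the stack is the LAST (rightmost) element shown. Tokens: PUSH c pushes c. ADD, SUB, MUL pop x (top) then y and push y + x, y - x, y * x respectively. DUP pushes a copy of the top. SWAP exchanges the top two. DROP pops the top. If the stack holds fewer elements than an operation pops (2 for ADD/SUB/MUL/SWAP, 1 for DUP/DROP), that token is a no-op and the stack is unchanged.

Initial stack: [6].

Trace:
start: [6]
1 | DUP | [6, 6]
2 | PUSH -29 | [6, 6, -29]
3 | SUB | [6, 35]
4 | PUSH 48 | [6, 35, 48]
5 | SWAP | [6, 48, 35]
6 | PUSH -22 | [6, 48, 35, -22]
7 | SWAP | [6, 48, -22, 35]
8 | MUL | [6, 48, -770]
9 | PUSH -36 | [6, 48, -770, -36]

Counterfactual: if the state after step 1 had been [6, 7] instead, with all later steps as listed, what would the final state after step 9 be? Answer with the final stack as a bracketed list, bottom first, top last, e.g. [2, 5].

[6, 48, -792, -36]

state after step 1 := [6, 7]
2 | PUSH -29 | [6, 7, -29]
3 | SUB | [6, 36]
4 | PUSH 48 | [6, 36, 48]
5 | SWAP | [6, 48, 36]
6 | PUSH -22 | [6, 48, 36, -22]
7 | SWAP | [6, 48, -22, 36]
8 | MUL | [6, 48, -792]
9 | PUSH -36 | [6, 48, -792, -36]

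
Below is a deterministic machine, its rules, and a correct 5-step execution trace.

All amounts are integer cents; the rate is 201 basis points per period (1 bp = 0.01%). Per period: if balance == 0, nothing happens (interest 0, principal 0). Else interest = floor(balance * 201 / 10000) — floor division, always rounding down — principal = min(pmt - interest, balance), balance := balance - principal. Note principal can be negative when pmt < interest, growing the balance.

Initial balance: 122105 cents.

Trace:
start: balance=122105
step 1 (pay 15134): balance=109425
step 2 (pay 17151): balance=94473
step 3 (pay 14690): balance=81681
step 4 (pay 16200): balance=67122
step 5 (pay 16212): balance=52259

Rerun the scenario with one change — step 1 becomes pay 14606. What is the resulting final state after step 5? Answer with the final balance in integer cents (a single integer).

52831

(re-executing from step 1 with the substitution; state before step 1: balance=122105)
step 1 (pay 14606): balance=109953
step 2 (pay 17151): balance=95012
step 3 (pay 14690): balance=82231
step 4 (pay 16200): balance=67683
step 5 (pay 16212): balance=52831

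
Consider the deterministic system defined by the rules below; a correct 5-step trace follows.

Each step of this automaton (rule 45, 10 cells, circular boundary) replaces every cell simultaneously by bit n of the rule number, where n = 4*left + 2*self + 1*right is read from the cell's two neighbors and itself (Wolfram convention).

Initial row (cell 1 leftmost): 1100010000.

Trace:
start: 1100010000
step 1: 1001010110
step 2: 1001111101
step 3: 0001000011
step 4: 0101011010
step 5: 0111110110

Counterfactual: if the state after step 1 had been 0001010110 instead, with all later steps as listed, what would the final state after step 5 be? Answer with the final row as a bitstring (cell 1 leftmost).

state after step 1 := 0001010110
step 2: 1101111100
step 3: 1011000000
step 4: 1110011110
step 5: 1000010001

1000010001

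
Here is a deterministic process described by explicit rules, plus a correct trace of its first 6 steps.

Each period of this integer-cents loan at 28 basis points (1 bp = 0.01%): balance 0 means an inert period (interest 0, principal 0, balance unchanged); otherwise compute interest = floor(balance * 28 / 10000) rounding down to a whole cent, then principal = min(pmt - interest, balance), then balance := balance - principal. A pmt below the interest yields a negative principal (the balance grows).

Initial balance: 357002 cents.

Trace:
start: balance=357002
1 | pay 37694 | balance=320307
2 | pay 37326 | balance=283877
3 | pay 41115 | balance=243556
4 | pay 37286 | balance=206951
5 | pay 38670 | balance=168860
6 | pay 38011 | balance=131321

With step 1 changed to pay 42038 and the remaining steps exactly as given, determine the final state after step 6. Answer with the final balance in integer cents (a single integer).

126917

(re-executing from step 1 with the substitution; state before step 1: balance=357002)
1 | pay 42038 | balance=315963
2 | pay 37326 | balance=279521
3 | pay 41115 | balance=239188
4 | pay 37286 | balance=202571
5 | pay 38670 | balance=164468
6 | pay 38011 | balance=126917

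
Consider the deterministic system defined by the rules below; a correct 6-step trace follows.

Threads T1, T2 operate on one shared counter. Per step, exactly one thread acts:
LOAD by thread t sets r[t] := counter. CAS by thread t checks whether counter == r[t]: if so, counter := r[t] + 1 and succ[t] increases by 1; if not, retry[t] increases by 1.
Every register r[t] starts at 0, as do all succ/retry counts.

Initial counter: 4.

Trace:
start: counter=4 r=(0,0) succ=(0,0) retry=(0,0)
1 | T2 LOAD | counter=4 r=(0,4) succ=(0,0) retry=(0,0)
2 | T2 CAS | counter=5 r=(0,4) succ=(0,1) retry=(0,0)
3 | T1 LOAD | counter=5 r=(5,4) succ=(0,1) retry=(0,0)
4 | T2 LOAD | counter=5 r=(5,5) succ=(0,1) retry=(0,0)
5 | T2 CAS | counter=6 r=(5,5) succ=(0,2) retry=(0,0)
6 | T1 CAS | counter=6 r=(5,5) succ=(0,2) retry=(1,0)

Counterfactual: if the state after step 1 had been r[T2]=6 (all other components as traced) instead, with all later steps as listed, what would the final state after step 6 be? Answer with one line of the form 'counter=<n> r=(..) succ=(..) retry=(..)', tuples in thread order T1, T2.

state after step 1 := counter=4 r=(0,6) succ=(0,0) retry=(0,0)
2 | T2 CAS | counter=4 r=(0,6) succ=(0,0) retry=(0,1)
3 | T1 LOAD | counter=4 r=(4,6) succ=(0,0) retry=(0,1)
4 | T2 LOAD | counter=4 r=(4,4) succ=(0,0) retry=(0,1)
5 | T2 CAS | counter=5 r=(4,4) succ=(0,1) retry=(0,1)
6 | T1 CAS | counter=5 r=(4,4) succ=(0,1) retry=(1,1)

counter=5 r=(4,4) succ=(0,1) retry=(1,1)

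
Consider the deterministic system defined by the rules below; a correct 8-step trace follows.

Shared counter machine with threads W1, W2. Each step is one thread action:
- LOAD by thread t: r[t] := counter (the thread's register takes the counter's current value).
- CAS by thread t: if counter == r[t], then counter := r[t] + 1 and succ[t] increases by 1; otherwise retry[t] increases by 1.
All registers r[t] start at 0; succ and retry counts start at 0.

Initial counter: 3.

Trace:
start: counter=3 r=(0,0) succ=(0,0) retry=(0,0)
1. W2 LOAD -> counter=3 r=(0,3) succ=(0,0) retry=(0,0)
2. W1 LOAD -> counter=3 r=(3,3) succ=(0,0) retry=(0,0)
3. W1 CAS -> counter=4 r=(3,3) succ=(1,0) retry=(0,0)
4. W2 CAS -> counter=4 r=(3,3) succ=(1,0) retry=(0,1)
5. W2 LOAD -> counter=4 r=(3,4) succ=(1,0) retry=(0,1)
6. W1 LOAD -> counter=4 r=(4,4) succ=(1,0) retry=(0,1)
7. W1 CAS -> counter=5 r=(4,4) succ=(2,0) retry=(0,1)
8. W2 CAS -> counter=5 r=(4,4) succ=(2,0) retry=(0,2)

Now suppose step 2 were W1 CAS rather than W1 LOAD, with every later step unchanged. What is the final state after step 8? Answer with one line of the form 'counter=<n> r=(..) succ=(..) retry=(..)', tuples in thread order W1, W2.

(re-executing from step 2 with the substitution; state before step 2: counter=3 r=(0,3) succ=(0,0) retry=(0,0))
2. W1 CAS -> counter=3 r=(0,3) succ=(0,0) retry=(1,0)
3. W1 CAS -> counter=3 r=(0,3) succ=(0,0) retry=(2,0)
4. W2 CAS -> counter=4 r=(0,3) succ=(0,1) retry=(2,0)
5. W2 LOAD -> counter=4 r=(0,4) succ=(0,1) retry=(2,0)
6. W1 LOAD -> counter=4 r=(4,4) succ=(0,1) retry=(2,0)
7. W1 CAS -> counter=5 r=(4,4) succ=(1,1) retry=(2,0)
8. W2 CAS -> counter=5 r=(4,4) succ=(1,1) retry=(2,1)

counter=5 r=(4,4) succ=(1,1) retry=(2,1)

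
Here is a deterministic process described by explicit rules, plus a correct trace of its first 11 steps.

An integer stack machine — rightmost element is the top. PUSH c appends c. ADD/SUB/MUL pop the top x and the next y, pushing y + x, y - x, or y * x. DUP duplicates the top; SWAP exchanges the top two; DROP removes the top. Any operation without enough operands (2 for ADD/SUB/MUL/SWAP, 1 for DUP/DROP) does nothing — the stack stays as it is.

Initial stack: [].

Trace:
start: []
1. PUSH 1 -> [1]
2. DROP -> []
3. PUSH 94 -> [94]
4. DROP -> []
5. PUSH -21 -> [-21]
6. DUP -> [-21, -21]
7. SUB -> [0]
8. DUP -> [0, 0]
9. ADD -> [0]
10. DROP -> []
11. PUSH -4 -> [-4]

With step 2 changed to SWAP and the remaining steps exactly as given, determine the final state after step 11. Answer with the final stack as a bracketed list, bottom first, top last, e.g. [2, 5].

(re-executing from step 2 with the substitution; state before step 2: [1])
2. SWAP -> [1]
3. PUSH 94 -> [1, 94]
4. DROP -> [1]
5. PUSH -21 -> [1, -21]
6. DUP -> [1, -21, -21]
7. SUB -> [1, 0]
8. DUP -> [1, 0, 0]
9. ADD -> [1, 0]
10. DROP -> [1]
11. PUSH -4 -> [1, -4]

[1, -4]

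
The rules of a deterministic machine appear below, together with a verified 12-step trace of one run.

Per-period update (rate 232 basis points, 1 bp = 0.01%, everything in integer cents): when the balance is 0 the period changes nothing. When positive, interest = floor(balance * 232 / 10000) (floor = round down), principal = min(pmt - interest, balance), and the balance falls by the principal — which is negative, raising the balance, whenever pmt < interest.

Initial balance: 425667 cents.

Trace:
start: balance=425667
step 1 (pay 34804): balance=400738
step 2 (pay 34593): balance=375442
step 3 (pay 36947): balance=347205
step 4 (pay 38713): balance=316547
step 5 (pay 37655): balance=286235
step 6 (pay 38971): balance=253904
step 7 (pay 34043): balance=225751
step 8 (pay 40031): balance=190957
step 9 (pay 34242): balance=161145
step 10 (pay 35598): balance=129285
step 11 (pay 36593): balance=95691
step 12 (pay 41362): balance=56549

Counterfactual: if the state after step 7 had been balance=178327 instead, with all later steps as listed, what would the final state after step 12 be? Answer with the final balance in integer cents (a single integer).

3362

state after step 7 := balance=178327
step 8 (pay 40031): balance=142433
step 9 (pay 34242): balance=111495
step 10 (pay 35598): balance=78483
step 11 (pay 36593): balance=43710
step 12 (pay 41362): balance=3362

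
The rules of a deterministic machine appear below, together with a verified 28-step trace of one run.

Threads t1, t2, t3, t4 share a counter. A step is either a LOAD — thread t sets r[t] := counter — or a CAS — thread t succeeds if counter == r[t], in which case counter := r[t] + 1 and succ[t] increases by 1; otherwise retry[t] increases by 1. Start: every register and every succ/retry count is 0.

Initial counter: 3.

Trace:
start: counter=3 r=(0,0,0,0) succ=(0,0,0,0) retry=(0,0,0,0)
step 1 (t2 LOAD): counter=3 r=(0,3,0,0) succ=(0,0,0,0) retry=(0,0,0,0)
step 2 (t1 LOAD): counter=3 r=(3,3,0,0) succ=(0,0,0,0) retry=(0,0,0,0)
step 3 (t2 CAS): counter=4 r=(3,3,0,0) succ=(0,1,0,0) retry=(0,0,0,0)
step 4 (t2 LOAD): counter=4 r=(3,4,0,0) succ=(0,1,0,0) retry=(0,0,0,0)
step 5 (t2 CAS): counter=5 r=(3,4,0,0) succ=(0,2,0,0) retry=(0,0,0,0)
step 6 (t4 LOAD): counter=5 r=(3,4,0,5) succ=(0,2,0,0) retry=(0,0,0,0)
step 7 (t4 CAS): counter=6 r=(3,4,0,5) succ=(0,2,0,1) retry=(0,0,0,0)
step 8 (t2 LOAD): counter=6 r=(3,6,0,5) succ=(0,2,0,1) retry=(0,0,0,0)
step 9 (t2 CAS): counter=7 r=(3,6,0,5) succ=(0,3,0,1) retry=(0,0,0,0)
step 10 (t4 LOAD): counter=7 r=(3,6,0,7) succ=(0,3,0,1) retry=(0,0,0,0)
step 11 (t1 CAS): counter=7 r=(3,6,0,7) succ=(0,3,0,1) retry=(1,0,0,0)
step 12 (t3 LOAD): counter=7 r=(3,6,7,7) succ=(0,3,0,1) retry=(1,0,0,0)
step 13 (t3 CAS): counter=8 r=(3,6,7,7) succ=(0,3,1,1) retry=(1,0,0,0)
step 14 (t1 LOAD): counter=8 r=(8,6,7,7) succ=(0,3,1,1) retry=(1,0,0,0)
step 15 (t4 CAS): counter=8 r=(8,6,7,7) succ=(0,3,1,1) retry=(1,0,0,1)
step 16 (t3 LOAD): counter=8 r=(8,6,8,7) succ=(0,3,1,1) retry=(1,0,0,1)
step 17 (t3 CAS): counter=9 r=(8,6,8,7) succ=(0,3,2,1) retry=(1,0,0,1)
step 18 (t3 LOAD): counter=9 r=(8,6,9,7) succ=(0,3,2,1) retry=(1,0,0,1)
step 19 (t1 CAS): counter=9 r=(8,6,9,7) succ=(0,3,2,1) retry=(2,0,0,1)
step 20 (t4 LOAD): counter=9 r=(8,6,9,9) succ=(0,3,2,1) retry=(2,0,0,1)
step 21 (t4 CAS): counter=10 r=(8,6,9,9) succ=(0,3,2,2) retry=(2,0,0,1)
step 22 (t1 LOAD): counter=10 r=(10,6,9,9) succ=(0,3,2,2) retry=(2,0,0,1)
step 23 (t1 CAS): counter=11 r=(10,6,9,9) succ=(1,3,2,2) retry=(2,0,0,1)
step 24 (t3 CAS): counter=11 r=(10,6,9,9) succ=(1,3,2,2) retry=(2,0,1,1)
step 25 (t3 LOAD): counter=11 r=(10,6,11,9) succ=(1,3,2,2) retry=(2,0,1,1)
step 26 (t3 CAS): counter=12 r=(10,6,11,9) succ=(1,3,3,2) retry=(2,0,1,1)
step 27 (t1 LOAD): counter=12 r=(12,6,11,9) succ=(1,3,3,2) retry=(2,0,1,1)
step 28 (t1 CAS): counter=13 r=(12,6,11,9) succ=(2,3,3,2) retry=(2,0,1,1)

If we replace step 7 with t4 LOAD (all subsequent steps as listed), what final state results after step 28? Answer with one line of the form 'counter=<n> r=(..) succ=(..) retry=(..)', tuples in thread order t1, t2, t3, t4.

(re-executing from step 7 with the substitution; state before step 7: counter=5 r=(3,4,0,5) succ=(0,2,0,0) retry=(0,0,0,0))
step 7 (t4 LOAD): counter=5 r=(3,4,0,5) succ=(0,2,0,0) retry=(0,0,0,0)
step 8 (t2 LOAD): counter=5 r=(3,5,0,5) succ=(0,2,0,0) retry=(0,0,0,0)
step 9 (t2 CAS): counter=6 r=(3,5,0,5) succ=(0,3,0,0) retry=(0,0,0,0)
step 10 (t4 LOAD): counter=6 r=(3,5,0,6) succ=(0,3,0,0) retry=(0,0,0,0)
step 11 (t1 CAS): counter=6 r=(3,5,0,6) succ=(0,3,0,0) retry=(1,0,0,0)
step 12 (t3 LOAD): counter=6 r=(3,5,6,6) succ=(0,3,0,0) retry=(1,0,0,0)
step 13 (t3 CAS): counter=7 r=(3,5,6,6) succ=(0,3,1,0) retry=(1,0,0,0)
step 14 (t1 LOAD): counter=7 r=(7,5,6,6) succ=(0,3,1,0) retry=(1,0,0,0)
step 15 (t4 CAS): counter=7 r=(7,5,6,6) succ=(0,3,1,0) retry=(1,0,0,1)
step 16 (t3 LOAD): counter=7 r=(7,5,7,6) succ=(0,3,1,0) retry=(1,0,0,1)
step 17 (t3 CAS): counter=8 r=(7,5,7,6) succ=(0,3,2,0) retry=(1,0,0,1)
step 18 (t3 LOAD): counter=8 r=(7,5,8,6) succ=(0,3,2,0) retry=(1,0,0,1)
step 19 (t1 CAS): counter=8 r=(7,5,8,6) succ=(0,3,2,0) retry=(2,0,0,1)
step 20 (t4 LOAD): counter=8 r=(7,5,8,8) succ=(0,3,2,0) retry=(2,0,0,1)
step 21 (t4 CAS): counter=9 r=(7,5,8,8) succ=(0,3,2,1) retry=(2,0,0,1)
step 22 (t1 LOAD): counter=9 r=(9,5,8,8) succ=(0,3,2,1) retry=(2,0,0,1)
step 23 (t1 CAS): counter=10 r=(9,5,8,8) succ=(1,3,2,1) retry=(2,0,0,1)
step 24 (t3 CAS): counter=10 r=(9,5,8,8) succ=(1,3,2,1) retry=(2,0,1,1)
step 25 (t3 LOAD): counter=10 r=(9,5,10,8) succ=(1,3,2,1) retry=(2,0,1,1)
step 26 (t3 CAS): counter=11 r=(9,5,10,8) succ=(1,3,3,1) retry=(2,0,1,1)
step 27 (t1 LOAD): counter=11 r=(11,5,10,8) succ=(1,3,3,1) retry=(2,0,1,1)
step 28 (t1 CAS): counter=12 r=(11,5,10,8) succ=(2,3,3,1) retry=(2,0,1,1)

counter=12 r=(11,5,10,8) succ=(2,3,3,1) retry=(2,0,1,1)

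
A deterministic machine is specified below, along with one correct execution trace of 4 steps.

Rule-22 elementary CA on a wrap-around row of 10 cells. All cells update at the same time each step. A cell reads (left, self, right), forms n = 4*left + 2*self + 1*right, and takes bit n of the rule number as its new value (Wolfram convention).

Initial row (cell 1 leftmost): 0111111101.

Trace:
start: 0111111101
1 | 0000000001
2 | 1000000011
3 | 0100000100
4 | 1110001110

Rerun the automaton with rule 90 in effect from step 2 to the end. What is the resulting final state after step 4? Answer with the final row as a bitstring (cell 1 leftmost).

1010001010

(re-executing steps 2..4 under rule 90; state before step 2: 0000000001)
2 | 1000000010
3 | 0100000100
4 | 1010001010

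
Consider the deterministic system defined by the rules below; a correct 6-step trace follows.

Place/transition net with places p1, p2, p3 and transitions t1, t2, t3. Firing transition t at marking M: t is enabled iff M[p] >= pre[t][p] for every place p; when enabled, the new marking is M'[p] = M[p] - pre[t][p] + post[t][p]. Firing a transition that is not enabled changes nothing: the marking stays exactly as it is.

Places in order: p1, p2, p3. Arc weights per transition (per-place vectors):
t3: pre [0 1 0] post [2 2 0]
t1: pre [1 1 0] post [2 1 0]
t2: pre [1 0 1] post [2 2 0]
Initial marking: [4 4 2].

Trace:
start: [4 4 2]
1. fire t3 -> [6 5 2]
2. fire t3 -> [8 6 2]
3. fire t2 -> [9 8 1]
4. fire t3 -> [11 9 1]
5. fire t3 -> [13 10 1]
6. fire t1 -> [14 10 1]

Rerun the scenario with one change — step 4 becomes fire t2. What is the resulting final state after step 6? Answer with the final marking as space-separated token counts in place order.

(re-executing from step 4 with the substitution; state before step 4: [9 8 1])
4. fire t2 -> [10 10 0]
5. fire t3 -> [12 11 0]
6. fire t1 -> [13 11 0]

13 11 0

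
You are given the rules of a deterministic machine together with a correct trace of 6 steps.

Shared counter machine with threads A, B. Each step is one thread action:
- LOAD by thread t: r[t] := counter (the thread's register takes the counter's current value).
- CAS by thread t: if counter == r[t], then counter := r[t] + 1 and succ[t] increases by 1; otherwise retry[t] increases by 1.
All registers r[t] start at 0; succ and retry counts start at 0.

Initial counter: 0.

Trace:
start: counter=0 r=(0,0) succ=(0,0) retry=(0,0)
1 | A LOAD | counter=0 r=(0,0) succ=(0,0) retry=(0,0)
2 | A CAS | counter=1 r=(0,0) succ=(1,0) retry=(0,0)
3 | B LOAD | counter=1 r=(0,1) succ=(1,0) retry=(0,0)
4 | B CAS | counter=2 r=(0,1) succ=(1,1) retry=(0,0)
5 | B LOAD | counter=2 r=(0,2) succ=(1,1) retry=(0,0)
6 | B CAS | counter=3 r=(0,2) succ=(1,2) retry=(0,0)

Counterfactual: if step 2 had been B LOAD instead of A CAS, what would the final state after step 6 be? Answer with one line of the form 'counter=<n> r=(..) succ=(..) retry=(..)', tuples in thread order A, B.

counter=2 r=(0,1) succ=(0,2) retry=(0,0)

(re-executing from step 2 with the substitution; state before step 2: counter=0 r=(0,0) succ=(0,0) retry=(0,0))
2 | B LOAD | counter=0 r=(0,0) succ=(0,0) retry=(0,0)
3 | B LOAD | counter=0 r=(0,0) succ=(0,0) retry=(0,0)
4 | B CAS | counter=1 r=(0,0) succ=(0,1) retry=(0,0)
5 | B LOAD | counter=1 r=(0,1) succ=(0,1) retry=(0,0)
6 | B CAS | counter=2 r=(0,1) succ=(0,2) retry=(0,0)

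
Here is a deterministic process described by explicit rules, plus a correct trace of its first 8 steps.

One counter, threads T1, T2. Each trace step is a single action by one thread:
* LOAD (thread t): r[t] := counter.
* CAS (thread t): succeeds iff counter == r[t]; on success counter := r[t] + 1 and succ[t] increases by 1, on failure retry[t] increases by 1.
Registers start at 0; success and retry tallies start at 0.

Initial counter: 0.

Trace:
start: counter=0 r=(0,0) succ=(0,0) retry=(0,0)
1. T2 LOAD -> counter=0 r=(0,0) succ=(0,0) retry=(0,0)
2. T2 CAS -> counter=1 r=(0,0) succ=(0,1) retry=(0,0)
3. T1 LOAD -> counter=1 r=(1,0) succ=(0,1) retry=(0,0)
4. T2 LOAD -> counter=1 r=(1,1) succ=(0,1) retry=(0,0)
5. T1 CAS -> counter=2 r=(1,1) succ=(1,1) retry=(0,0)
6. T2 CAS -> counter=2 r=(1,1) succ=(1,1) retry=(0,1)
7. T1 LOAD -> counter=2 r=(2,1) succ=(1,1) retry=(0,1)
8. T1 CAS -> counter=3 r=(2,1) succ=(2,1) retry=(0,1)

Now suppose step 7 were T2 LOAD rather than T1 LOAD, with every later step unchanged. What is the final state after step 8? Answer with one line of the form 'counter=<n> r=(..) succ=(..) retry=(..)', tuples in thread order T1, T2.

(re-executing from step 7 with the substitution; state before step 7: counter=2 r=(1,1) succ=(1,1) retry=(0,1))
7. T2 LOAD -> counter=2 r=(1,2) succ=(1,1) retry=(0,1)
8. T1 CAS -> counter=2 r=(1,2) succ=(1,1) retry=(1,1)

counter=2 r=(1,2) succ=(1,1) retry=(1,1)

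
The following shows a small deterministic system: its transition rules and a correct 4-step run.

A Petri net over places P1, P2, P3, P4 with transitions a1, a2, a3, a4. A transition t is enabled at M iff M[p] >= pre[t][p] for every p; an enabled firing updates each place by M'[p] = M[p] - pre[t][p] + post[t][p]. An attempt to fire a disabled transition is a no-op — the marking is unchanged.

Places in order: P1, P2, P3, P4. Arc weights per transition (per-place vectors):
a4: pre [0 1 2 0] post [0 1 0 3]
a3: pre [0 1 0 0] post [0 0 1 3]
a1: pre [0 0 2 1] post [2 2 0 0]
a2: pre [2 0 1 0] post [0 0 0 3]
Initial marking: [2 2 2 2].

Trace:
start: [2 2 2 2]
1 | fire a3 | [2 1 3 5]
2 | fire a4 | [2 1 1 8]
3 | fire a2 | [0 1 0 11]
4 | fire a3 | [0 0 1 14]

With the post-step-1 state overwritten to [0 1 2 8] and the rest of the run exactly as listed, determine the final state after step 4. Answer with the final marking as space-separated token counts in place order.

state after step 1 := [0 1 2 8]
2 | fire a4 | [0 1 0 11]
3 | fire a2 | [0 1 0 11]
4 | fire a3 | [0 0 1 14]

0 0 1 14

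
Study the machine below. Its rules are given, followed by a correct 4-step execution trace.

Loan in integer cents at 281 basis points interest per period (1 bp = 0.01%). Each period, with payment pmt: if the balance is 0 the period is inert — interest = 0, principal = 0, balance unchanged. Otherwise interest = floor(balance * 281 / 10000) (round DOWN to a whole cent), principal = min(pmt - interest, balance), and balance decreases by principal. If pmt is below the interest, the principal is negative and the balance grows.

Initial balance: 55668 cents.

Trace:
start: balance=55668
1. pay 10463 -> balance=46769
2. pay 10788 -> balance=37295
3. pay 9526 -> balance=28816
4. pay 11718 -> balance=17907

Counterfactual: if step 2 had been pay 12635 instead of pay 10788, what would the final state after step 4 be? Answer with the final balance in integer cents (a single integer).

15956

(re-executing from step 2 with the substitution; state before step 2: balance=46769)
2. pay 12635 -> balance=35448
3. pay 9526 -> balance=26918
4. pay 11718 -> balance=15956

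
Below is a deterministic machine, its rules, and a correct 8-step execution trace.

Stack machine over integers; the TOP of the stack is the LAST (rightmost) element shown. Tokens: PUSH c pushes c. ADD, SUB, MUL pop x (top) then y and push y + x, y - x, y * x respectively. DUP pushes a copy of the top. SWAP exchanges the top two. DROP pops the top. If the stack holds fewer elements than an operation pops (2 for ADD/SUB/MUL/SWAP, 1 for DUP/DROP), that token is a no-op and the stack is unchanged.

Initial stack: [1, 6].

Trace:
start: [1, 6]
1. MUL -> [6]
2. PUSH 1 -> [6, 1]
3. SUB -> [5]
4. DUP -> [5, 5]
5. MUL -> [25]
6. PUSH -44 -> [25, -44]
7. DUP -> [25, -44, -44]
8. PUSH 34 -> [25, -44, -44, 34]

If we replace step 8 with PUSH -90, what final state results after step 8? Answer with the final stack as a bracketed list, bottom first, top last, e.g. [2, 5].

[25, -44, -44, -90]

(re-executing from step 8 with the substitution; state before step 8: [25, -44, -44])
8. PUSH -90 -> [25, -44, -44, -90]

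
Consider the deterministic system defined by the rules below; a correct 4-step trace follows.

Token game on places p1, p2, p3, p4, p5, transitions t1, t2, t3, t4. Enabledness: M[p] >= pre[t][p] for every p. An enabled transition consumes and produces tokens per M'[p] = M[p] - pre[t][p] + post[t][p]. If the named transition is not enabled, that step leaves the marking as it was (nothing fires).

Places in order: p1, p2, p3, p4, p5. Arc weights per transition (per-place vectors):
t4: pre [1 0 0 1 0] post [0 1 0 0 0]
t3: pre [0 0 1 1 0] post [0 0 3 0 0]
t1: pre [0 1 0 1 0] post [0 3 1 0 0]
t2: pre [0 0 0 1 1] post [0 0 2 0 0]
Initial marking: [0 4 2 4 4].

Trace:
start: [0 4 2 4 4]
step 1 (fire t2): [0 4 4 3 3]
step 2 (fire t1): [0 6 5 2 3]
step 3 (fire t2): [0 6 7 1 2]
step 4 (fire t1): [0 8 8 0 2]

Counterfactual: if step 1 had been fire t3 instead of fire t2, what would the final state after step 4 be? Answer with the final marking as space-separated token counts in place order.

0 8 8 0 3

(re-executing from step 1 with the substitution; state before step 1: [0 4 2 4 4])
step 1 (fire t3): [0 4 4 3 4]
step 2 (fire t1): [0 6 5 2 4]
step 3 (fire t2): [0 6 7 1 3]
step 4 (fire t1): [0 8 8 0 3]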